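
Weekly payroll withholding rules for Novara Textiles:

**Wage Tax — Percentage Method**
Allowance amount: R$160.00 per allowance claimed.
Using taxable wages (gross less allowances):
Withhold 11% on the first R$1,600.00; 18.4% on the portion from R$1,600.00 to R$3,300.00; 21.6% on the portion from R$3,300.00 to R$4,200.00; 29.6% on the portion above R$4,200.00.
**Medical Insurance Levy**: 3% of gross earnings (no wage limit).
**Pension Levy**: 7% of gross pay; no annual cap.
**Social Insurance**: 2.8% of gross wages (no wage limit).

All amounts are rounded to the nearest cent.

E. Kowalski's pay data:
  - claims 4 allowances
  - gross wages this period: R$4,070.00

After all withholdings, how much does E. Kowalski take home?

Wage Tax: taxable = R$4,070.00 − 4×R$160.00 = R$3,430.00
  R$488.80 + 21.6% × (R$3,430.00 − R$3,300.00) = R$488.80 + 21.6% × R$130.00 = R$516.88
Medical Insurance Levy: 3% × R$4,070.00 = R$122.10
Pension Levy: 7% × R$4,070.00 = R$284.90
Social Insurance: 2.8% × R$4,070.00 = R$113.96
Total withheld: R$516.88 + R$122.10 + R$284.90 + R$113.96 = R$1,037.84
Net pay: R$4,070.00 − R$1,037.84 = R$3,032.16

R$3,032.16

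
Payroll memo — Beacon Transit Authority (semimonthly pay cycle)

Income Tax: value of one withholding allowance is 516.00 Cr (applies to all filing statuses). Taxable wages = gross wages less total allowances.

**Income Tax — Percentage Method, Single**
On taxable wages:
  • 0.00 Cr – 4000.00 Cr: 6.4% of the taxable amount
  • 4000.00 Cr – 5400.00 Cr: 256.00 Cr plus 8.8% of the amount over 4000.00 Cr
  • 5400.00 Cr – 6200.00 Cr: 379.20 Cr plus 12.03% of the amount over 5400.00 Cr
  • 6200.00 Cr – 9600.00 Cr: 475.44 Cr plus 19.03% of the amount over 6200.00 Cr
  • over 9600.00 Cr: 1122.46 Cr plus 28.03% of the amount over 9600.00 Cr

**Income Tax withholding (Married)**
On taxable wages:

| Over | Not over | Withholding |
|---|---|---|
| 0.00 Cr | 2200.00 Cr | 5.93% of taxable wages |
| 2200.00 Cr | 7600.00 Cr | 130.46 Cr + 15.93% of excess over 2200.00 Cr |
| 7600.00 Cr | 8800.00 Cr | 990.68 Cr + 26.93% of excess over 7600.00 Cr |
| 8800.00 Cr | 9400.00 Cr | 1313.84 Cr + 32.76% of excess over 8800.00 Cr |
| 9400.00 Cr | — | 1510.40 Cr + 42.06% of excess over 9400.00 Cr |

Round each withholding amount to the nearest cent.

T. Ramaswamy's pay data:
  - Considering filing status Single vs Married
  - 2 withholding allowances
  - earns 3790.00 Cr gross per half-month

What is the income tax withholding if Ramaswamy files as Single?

Income Tax (Single): taxable = 3790.00 Cr − 2×516.00 Cr = 2758.00 Cr
  6.4% × 2758.00 Cr = 176.51 Cr

176.51 Cr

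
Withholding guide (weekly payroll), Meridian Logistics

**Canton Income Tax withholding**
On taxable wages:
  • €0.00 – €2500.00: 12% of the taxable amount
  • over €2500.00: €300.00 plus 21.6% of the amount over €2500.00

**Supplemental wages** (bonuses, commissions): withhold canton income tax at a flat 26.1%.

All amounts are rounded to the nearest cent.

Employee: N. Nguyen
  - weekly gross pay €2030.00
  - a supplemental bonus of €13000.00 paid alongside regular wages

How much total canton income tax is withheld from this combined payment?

€3636.60

Canton Income Tax: taxable = €2030.00
  12% × €2030.00 = €243.60
Supplemental (26.1% flat on bonus): 26.1% × €13000.00 = €3393.00
Total canton income tax: €243.60 + €3393.00 = €3636.60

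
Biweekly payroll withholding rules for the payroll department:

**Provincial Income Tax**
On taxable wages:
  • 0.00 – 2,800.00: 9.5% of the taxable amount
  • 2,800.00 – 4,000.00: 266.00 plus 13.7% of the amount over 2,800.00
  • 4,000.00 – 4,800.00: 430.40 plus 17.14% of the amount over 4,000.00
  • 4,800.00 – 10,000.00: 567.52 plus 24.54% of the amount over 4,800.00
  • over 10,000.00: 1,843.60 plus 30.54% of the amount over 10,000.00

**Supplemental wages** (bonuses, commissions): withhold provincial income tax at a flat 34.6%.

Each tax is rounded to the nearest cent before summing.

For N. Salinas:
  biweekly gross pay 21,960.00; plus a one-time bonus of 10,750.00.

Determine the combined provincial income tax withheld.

9,215.68

Provincial Income Tax: taxable = 21,960.00
  1,843.60 + 30.54% × (21,960.00 − 10,000.00) = 1,843.60 + 30.54% × 11,960.00 = 5,496.18
Supplemental (34.6% flat on bonus): 34.6% × 10,750.00 = 3,719.50
Total provincial income tax: 5,496.18 + 3,719.50 = 9,215.68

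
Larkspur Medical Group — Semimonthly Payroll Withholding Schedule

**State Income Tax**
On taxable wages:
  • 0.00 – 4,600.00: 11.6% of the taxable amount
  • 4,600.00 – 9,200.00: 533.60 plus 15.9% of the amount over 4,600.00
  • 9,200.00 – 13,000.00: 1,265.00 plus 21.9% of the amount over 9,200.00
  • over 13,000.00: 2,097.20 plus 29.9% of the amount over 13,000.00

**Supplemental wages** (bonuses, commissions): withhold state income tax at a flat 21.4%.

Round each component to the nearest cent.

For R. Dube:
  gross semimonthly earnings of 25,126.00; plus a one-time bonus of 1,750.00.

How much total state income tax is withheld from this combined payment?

6,097.37

State Income Tax: taxable = 25,126.00
  2,097.20 + 29.9% × (25,126.00 − 13,000.00) = 2,097.20 + 29.9% × 12,126.00 = 5,722.87
Supplemental (21.4% flat on bonus): 21.4% × 1,750.00 = 374.50
Total state income tax: 5,722.87 + 374.50 = 6,097.37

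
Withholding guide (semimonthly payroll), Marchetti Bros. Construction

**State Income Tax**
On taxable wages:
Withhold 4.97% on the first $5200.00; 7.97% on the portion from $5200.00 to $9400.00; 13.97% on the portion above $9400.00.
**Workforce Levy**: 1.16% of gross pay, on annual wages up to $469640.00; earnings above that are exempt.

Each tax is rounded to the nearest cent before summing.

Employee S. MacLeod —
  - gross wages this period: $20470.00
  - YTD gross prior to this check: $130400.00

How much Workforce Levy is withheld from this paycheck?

$237.45

Workforce Levy: 1.16% × $20470.00 = $237.45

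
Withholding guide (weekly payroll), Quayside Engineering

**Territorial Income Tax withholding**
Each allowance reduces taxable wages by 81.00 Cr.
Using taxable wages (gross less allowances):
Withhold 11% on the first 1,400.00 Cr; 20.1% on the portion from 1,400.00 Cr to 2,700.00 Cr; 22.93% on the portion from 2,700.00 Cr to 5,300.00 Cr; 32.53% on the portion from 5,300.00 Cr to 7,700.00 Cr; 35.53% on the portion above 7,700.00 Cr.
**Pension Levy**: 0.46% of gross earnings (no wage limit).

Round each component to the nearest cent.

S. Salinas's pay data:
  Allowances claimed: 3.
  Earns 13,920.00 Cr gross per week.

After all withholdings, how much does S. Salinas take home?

9,940.14 Cr

Territorial Income Tax: taxable = 13,920.00 Cr − 3×81.00 Cr = 13,677.00 Cr
  1,792.20 Cr + 35.53% × (13,677.00 Cr − 7,700.00 Cr) = 1,792.20 Cr + 35.53% × 5,977.00 Cr = 3,915.83 Cr
Pension Levy: 0.46% × 13,920.00 Cr = 64.03 Cr
Total withheld: 3,915.83 Cr + 64.03 Cr = 3,979.86 Cr
Net pay: 13,920.00 Cr − 3,979.86 Cr = 9,940.14 Cr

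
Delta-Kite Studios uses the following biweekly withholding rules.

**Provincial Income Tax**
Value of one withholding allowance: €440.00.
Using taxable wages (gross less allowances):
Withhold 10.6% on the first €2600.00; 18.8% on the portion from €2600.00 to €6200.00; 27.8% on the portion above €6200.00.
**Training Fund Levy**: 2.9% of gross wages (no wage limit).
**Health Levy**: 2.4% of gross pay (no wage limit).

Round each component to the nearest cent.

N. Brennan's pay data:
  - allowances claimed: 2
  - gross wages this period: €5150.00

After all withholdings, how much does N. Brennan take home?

€4287.49

Provincial Income Tax: taxable = €5150.00 − 2×€440.00 = €4270.00
  €275.60 + 18.8% × (€4270.00 − €2600.00) = €275.60 + 18.8% × €1670.00 = €589.56
Training Fund Levy: 2.9% × €5150.00 = €149.35
Health Levy: 2.4% × €5150.00 = €123.60
Total withheld: €589.56 + €149.35 + €123.60 = €862.51
Net pay: €5150.00 − €862.51 = €4287.49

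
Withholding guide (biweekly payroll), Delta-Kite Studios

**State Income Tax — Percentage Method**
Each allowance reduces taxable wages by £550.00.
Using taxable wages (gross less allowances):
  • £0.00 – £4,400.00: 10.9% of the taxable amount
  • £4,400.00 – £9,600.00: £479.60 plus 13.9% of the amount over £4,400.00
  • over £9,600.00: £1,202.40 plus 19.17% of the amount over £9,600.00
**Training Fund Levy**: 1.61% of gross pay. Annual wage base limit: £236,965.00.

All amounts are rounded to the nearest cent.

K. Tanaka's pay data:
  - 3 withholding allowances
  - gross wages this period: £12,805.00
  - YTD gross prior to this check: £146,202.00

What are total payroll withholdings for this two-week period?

£1,706.65

State Income Tax: taxable = £12,805.00 − 3×£550.00 = £11,155.00
  £1,202.40 + 19.17% × (£11,155.00 − £9,600.00) = £1,202.40 + 19.17% × £1,555.00 = £1,500.49
Training Fund Levy: 1.61% × £12,805.00 = £206.16
Total: £1,500.49 + £206.16 = £1,706.65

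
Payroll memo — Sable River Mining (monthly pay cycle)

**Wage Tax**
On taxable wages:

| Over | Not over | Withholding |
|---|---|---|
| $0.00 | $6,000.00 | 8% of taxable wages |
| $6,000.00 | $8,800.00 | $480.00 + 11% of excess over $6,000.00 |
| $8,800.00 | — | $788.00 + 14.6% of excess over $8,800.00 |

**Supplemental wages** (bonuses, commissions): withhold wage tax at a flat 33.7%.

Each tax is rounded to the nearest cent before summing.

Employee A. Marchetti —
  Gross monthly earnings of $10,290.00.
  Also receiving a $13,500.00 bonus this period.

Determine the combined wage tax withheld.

Wage Tax: taxable = $10,290.00
  $788.00 + 14.6% × ($10,290.00 − $8,800.00) = $788.00 + 14.6% × $1,490.00 = $1,005.54
Supplemental (33.7% flat on bonus): 33.7% × $13,500.00 = $4,549.50
Total wage tax: $1,005.54 + $4,549.50 = $5,555.04

$5,555.04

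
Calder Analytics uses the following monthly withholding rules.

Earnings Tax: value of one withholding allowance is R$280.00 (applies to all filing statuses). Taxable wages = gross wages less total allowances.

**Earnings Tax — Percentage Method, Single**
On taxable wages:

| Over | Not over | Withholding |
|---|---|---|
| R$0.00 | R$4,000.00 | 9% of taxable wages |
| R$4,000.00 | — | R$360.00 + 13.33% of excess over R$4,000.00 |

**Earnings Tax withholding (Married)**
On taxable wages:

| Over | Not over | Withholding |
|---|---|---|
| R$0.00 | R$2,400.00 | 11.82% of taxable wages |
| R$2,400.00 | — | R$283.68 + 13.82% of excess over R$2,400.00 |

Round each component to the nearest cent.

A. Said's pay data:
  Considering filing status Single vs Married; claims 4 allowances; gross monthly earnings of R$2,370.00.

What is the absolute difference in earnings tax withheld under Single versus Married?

R$35.25

Earnings Tax (Single): taxable = R$2,370.00 − 4×R$280.00 = R$1,250.00
  9% × R$1,250.00 = R$112.50
Earnings Tax (Married): taxable = R$2,370.00 − 4×R$280.00 = R$1,250.00
  11.82% × R$1,250.00 = R$147.75
Difference: |R$112.50 − R$147.75| = R$35.25 (higher under Married)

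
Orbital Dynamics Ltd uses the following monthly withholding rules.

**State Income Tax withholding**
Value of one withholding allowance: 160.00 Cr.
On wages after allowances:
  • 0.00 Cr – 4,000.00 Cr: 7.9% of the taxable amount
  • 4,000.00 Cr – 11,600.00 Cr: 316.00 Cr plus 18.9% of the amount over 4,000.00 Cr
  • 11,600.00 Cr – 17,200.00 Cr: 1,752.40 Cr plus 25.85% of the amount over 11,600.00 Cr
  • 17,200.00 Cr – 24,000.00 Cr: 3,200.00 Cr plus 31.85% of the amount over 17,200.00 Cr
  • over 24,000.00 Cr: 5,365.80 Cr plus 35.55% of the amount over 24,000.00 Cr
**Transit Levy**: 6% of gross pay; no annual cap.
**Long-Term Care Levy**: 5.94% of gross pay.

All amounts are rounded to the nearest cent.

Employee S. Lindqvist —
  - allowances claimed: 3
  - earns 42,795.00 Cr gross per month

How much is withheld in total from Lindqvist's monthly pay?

State Income Tax: taxable = 42,795.00 Cr − 3×160.00 Cr = 42,315.00 Cr
  5,365.80 Cr + 35.55% × (42,315.00 Cr − 24,000.00 Cr) = 5,365.80 Cr + 35.55% × 18,315.00 Cr = 11,876.78 Cr
Transit Levy: 6% × 42,795.00 Cr = 2,567.70 Cr
Long-Term Care Levy: 5.94% × 42,795.00 Cr = 2,542.02 Cr
Total: 11,876.78 Cr + 2,567.70 Cr + 2,542.02 Cr = 16,986.50 Cr

16,986.50 Cr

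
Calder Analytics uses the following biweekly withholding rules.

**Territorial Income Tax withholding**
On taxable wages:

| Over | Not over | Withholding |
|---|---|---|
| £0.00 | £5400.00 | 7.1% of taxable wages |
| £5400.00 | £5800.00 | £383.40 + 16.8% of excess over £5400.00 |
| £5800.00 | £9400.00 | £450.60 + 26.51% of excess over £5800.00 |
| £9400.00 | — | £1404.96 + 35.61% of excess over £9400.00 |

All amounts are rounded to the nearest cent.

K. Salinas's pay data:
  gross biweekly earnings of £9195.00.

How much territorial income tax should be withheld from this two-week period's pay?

Territorial Income Tax: taxable = £9195.00
  £450.60 + 26.51% × (£9195.00 − £5800.00) = £450.60 + 26.51% × £3395.00 = £1350.61

£1350.61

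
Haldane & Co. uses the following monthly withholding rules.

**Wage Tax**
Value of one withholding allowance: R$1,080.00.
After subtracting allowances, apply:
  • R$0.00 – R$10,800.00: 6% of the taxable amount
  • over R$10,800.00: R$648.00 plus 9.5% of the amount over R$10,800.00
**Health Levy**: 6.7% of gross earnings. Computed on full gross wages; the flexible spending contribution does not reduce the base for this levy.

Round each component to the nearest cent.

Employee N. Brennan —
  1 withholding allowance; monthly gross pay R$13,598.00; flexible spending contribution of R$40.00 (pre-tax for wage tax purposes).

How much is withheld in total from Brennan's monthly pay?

Wage Tax: taxable = R$13,598.00 − R$40.00 − 1×R$1,080.00 = R$12,478.00
  R$648.00 + 9.5% × (R$12,478.00 − R$10,800.00) = R$648.00 + 9.5% × R$1,678.00 = R$807.41
Health Levy: 6.7% × R$13,598.00 = R$911.07
Total: R$807.41 + R$911.07 = R$1,718.48

R$1,718.48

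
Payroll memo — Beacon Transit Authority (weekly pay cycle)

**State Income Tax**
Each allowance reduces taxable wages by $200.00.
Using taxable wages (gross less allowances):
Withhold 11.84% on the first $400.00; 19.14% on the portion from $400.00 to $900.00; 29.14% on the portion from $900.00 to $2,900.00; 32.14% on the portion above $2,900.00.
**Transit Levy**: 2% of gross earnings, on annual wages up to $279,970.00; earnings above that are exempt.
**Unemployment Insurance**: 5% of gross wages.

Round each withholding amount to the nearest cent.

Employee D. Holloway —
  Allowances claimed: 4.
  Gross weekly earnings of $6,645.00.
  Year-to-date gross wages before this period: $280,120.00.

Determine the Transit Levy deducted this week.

Transit Levy: YTD $280,120.00 ≥ cap $279,970.00 → $0.00

$0.00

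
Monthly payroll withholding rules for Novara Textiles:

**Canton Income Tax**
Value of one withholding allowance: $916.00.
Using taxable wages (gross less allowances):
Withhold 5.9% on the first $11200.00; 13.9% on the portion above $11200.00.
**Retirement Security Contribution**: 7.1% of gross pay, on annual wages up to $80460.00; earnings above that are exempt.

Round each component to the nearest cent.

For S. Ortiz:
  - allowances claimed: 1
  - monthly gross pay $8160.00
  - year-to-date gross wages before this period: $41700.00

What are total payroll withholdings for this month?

$1006.76

Canton Income Tax: taxable = $8160.00 − 1×$916.00 = $7244.00
  5.9% × $7244.00 = $427.40
Retirement Security Contribution: 7.1% × $8160.00 = $579.36
Total: $427.40 + $579.36 = $1006.76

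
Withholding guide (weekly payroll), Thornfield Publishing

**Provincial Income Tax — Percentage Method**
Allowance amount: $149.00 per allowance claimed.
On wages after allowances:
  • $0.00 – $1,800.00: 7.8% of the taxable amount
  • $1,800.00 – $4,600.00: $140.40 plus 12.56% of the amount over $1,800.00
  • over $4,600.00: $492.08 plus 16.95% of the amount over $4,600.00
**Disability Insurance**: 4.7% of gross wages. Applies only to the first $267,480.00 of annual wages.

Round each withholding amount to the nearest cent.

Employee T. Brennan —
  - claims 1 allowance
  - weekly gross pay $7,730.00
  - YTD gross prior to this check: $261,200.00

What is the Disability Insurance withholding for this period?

$295.16

Disability Insurance: cap $267,480.00 − YTD $261,200.00 = $6,280.00 subject; 4.7% × $6,280.00 = $295.16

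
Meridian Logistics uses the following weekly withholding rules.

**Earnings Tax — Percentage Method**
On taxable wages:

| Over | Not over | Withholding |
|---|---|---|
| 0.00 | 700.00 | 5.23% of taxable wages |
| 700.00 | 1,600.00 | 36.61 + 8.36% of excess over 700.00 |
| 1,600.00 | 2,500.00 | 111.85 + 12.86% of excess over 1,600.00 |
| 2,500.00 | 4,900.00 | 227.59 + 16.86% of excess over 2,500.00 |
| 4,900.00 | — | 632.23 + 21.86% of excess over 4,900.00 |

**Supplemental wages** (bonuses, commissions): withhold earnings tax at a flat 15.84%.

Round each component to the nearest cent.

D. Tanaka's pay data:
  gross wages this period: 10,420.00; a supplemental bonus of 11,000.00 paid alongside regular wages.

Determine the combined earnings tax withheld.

3,581.30

Earnings Tax: taxable = 10,420.00
  632.23 + 21.86% × (10,420.00 − 4,900.00) = 632.23 + 21.86% × 5,520.00 = 1,838.90
Supplemental (15.84% flat on bonus): 15.84% × 11,000.00 = 1,742.40
Total earnings tax: 1,838.90 + 1,742.40 = 3,581.30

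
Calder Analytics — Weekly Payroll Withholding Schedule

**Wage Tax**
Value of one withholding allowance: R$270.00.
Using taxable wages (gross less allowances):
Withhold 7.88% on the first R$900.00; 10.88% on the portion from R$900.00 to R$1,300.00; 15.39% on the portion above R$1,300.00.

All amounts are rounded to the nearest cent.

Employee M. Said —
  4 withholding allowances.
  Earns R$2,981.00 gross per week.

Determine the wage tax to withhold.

R$206.93

Wage Tax: taxable = R$2,981.00 − 4×R$270.00 = R$1,901.00
  R$114.44 + 15.39% × (R$1,901.00 − R$1,300.00) = R$114.44 + 15.39% × R$601.00 = R$206.93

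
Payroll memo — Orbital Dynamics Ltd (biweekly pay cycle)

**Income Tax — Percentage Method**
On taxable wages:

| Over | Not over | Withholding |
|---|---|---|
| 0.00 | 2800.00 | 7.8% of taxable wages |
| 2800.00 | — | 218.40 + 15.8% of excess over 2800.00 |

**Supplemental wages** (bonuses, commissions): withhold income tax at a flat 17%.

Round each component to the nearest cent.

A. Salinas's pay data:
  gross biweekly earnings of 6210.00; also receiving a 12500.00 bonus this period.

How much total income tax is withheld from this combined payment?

Income Tax: taxable = 6210.00
  218.40 + 15.8% × (6210.00 − 2800.00) = 218.40 + 15.8% × 3410.00 = 757.18
Supplemental (17% flat on bonus): 17% × 12500.00 = 2125.00
Total income tax: 757.18 + 2125.00 = 2882.18

2882.18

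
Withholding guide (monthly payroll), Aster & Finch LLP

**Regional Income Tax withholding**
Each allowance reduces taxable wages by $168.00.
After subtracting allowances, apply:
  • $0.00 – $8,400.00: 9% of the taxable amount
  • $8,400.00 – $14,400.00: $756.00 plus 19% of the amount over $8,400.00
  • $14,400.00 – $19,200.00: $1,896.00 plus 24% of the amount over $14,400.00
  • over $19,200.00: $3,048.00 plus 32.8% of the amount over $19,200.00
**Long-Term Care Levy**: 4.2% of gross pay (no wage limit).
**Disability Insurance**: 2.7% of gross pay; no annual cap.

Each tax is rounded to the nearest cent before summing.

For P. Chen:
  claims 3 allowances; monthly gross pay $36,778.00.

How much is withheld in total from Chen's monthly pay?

$11,185.96

Regional Income Tax: taxable = $36,778.00 − 3×$168.00 = $36,274.00
  $3,048.00 + 32.8% × ($36,274.00 − $19,200.00) = $3,048.00 + 32.8% × $17,074.00 = $8,648.27
Long-Term Care Levy: 4.2% × $36,778.00 = $1,544.68
Disability Insurance: 2.7% × $36,778.00 = $993.01
Total: $8,648.27 + $1,544.68 + $993.01 = $11,185.96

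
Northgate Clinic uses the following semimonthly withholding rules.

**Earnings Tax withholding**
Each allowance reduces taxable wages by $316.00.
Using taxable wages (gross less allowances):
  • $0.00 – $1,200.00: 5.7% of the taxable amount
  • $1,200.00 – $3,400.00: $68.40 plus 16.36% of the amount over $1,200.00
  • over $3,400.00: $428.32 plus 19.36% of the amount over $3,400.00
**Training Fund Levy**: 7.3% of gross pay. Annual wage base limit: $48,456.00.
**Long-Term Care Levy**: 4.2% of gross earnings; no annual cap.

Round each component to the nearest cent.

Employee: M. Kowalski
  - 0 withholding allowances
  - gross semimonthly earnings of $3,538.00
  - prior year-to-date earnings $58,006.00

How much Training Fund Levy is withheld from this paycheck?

$0.00

Training Fund Levy: YTD $58,006.00 ≥ cap $48,456.00 → $0.00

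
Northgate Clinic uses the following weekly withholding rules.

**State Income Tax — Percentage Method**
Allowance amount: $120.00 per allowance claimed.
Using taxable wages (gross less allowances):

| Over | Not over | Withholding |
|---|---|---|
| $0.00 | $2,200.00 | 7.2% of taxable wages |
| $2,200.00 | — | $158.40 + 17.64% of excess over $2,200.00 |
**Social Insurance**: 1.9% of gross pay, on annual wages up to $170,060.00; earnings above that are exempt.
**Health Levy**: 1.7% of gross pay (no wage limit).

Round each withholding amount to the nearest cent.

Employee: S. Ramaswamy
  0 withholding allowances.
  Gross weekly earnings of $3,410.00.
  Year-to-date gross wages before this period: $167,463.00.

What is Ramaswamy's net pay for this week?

$2,930.85

State Income Tax: taxable = $3,410.00
  $158.40 + 17.64% × ($3,410.00 − $2,200.00) = $158.40 + 17.64% × $1,210.00 = $371.84
Social Insurance: cap $170,060.00 − YTD $167,463.00 = $2,597.00 subject; 1.9% × $2,597.00 = $49.34
Health Levy: 1.7% × $3,410.00 = $57.97
Total withheld: $371.84 + $49.34 + $57.97 = $479.15
Net pay: $3,410.00 − $479.15 = $2,930.85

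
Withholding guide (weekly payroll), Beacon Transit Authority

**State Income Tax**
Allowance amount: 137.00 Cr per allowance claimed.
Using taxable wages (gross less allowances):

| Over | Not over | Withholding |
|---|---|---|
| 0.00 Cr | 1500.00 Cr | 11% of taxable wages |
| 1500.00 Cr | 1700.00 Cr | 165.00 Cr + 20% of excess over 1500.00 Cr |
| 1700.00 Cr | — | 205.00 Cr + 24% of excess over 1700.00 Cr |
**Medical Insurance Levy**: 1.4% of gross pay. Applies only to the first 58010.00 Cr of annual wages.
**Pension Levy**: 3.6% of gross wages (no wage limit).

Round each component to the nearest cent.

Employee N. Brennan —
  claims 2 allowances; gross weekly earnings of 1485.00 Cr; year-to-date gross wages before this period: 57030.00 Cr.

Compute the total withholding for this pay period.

State Income Tax: taxable = 1485.00 Cr − 2×137.00 Cr = 1211.00 Cr
  11% × 1211.00 Cr = 133.21 Cr
Medical Insurance Levy: cap 58010.00 Cr − YTD 57030.00 Cr = 980.00 Cr subject; 1.4% × 980.00 Cr = 13.72 Cr
Pension Levy: 3.6% × 1485.00 Cr = 53.46 Cr
Total: 133.21 Cr + 13.72 Cr + 53.46 Cr = 200.39 Cr

200.39 Cr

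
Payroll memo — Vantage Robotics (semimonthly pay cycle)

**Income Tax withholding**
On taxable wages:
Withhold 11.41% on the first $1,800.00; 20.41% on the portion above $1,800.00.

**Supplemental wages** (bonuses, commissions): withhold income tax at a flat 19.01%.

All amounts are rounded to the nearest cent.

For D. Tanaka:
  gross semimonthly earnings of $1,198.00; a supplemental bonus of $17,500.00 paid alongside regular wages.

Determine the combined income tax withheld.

Income Tax: taxable = $1,198.00
  11.41% × $1,198.00 = $136.69
Supplemental (19.01% flat on bonus): 19.01% × $17,500.00 = $3,326.75
Total income tax: $136.69 + $3,326.75 = $3,463.44

$3,463.44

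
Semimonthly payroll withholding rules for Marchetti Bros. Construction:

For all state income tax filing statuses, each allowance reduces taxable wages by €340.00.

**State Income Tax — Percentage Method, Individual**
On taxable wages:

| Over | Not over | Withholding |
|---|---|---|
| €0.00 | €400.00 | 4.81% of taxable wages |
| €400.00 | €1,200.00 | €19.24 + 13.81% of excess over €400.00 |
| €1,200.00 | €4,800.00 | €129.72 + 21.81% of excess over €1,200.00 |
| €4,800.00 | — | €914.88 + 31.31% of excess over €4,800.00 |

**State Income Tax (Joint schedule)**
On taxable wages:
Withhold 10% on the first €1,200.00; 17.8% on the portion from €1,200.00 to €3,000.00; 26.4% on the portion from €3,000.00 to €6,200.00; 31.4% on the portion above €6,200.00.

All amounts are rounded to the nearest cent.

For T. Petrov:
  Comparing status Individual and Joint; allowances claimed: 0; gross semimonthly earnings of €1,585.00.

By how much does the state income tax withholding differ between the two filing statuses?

State Income Tax (Individual): taxable = €1,585.00
  €129.72 + 21.81% × (€1,585.00 − €1,200.00) = €129.72 + 21.81% × €385.00 = €213.69
State Income Tax (Joint): taxable = €1,585.00
  €120.00 + 17.8% × (€1,585.00 − €1,200.00) = €120.00 + 17.8% × €385.00 = €188.53
Difference: |€213.69 − €188.53| = €25.16 (higher under Individual)

€25.16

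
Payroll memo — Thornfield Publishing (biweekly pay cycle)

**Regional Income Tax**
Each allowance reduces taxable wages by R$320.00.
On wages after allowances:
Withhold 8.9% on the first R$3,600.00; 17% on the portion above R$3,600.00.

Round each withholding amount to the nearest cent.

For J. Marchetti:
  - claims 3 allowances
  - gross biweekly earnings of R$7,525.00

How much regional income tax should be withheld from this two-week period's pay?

Regional Income Tax: taxable = R$7,525.00 − 3×R$320.00 = R$6,565.00
  R$320.40 + 17% × (R$6,565.00 − R$3,600.00) = R$320.40 + 17% × R$2,965.00 = R$824.45

R$824.45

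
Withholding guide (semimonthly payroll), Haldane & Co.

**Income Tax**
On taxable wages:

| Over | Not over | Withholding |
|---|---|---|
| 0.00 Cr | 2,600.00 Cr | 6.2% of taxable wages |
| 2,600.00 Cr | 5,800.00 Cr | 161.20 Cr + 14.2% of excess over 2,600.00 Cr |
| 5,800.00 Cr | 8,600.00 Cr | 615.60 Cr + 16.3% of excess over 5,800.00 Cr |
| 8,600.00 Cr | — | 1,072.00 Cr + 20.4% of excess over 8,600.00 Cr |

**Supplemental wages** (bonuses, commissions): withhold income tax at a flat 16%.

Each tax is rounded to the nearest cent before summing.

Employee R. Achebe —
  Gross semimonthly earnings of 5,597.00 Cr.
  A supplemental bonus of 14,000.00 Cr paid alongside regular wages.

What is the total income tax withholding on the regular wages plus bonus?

Income Tax: taxable = 5,597.00 Cr
  161.20 Cr + 14.2% × (5,597.00 Cr − 2,600.00 Cr) = 161.20 Cr + 14.2% × 2,997.00 Cr = 586.77 Cr
Supplemental (16% flat on bonus): 16% × 14,000.00 Cr = 2,240.00 Cr
Total income tax: 586.77 Cr + 2,240.00 Cr = 2,826.77 Cr

2,826.77 Cr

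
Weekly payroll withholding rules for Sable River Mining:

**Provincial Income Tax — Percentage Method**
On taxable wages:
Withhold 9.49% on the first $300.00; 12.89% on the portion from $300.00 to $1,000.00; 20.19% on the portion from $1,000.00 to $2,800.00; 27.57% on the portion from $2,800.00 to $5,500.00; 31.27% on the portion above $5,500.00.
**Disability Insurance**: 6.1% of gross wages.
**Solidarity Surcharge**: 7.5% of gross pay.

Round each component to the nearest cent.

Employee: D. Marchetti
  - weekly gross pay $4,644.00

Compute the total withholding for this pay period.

$1,622.09

Provincial Income Tax: taxable = $4,644.00
  $482.12 + 27.57% × ($4,644.00 − $2,800.00) = $482.12 + 27.57% × $1,844.00 = $990.51
Disability Insurance: 6.1% × $4,644.00 = $283.28
Solidarity Surcharge: 7.5% × $4,644.00 = $348.30
Total: $990.51 + $283.28 + $348.30 = $1,622.09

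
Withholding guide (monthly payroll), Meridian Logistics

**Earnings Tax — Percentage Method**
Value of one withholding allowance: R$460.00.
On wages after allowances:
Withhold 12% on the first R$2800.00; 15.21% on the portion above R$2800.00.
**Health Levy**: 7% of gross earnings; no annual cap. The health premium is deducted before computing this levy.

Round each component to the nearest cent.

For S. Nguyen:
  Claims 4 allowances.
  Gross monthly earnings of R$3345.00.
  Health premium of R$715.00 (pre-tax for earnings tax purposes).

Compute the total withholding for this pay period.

R$278.90

Earnings Tax: taxable = R$3345.00 − R$715.00 − 4×R$460.00 = R$790.00
  12% × R$790.00 = R$94.80
Health Levy: 7% × R$2630.00 = R$184.10
Total: R$94.80 + R$184.10 = R$278.90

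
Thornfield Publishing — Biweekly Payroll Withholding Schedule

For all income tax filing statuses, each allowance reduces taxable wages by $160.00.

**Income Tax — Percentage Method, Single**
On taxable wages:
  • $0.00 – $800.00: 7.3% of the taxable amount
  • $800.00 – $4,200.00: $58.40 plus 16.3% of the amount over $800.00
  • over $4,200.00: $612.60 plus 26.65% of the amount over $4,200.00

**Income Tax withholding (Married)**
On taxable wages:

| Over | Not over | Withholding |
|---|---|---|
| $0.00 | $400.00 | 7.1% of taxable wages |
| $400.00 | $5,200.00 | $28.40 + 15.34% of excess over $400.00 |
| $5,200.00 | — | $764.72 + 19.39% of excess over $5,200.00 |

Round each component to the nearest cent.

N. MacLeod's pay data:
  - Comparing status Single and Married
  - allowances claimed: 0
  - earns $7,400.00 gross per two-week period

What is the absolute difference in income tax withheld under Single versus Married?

Income Tax (Single): taxable = $7,400.00
  $612.60 + 26.65% × ($7,400.00 − $4,200.00) = $612.60 + 26.65% × $3,200.00 = $1,465.40
Income Tax (Married): taxable = $7,400.00
  $764.72 + 19.39% × ($7,400.00 − $5,200.00) = $764.72 + 19.39% × $2,200.00 = $1,191.30
Difference: |$1,465.40 − $1,191.30| = $274.10 (higher under Single)

$274.10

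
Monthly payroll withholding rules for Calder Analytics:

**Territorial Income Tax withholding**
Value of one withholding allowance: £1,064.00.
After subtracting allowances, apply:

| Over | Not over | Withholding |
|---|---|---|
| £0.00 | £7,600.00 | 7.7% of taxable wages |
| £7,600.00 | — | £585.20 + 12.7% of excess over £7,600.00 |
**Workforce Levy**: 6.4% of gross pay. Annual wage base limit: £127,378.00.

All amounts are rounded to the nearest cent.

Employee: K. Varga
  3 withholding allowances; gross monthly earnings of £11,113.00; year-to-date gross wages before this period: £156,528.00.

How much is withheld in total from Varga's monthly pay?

Territorial Income Tax: taxable = £11,113.00 − 3×£1,064.00 = £7,921.00
  £585.20 + 12.7% × (£7,921.00 − £7,600.00) = £585.20 + 12.7% × £321.00 = £625.97
Workforce Levy: YTD £156,528.00 ≥ cap £127,378.00 → £0.00
Total: £625.97 + £0.00 = £625.97

£625.97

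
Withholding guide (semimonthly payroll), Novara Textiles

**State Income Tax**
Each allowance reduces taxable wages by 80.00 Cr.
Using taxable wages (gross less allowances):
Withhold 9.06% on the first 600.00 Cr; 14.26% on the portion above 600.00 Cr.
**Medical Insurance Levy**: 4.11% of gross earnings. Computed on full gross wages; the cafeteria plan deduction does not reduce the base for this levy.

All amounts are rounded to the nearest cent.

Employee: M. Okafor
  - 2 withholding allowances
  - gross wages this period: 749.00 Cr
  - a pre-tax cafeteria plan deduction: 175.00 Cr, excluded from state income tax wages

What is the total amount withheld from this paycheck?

68.29 Cr

State Income Tax: taxable = 749.00 Cr − 175.00 Cr − 2×80.00 Cr = 414.00 Cr
  9.06% × 414.00 Cr = 37.51 Cr
Medical Insurance Levy: 4.11% × 749.00 Cr = 30.78 Cr
Total: 37.51 Cr + 30.78 Cr = 68.29 Cr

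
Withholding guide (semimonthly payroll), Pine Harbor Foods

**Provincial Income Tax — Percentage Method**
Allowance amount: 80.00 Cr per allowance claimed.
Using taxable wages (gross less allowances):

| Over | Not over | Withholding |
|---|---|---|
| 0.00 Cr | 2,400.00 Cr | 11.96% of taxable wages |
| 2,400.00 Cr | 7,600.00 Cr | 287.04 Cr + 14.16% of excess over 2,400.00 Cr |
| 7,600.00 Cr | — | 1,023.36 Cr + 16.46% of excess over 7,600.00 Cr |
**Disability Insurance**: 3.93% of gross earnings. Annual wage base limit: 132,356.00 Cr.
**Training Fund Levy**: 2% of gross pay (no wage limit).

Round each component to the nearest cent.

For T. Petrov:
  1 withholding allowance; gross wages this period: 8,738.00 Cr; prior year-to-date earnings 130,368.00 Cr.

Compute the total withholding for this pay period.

Provincial Income Tax: taxable = 8,738.00 Cr − 1×80.00 Cr = 8,658.00 Cr
  1,023.36 Cr + 16.46% × (8,658.00 Cr − 7,600.00 Cr) = 1,023.36 Cr + 16.46% × 1,058.00 Cr = 1,197.51 Cr
Disability Insurance: cap 132,356.00 Cr − YTD 130,368.00 Cr = 1,988.00 Cr subject; 3.93% × 1,988.00 Cr = 78.13 Cr
Training Fund Levy: 2% × 8,738.00 Cr = 174.76 Cr
Total: 1,197.51 Cr + 78.13 Cr + 174.76 Cr = 1,450.40 Cr

1,450.40 Cr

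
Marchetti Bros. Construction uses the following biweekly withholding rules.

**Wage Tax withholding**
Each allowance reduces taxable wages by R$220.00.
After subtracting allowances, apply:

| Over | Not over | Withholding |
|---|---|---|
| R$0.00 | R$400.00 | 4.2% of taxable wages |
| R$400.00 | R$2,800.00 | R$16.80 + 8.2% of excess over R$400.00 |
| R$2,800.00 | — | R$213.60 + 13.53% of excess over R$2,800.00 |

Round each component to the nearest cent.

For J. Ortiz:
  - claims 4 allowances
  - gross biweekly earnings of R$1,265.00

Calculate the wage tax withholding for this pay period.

R$16.17

Wage Tax: taxable = R$1,265.00 − 4×R$220.00 = R$385.00
  4.2% × R$385.00 = R$16.17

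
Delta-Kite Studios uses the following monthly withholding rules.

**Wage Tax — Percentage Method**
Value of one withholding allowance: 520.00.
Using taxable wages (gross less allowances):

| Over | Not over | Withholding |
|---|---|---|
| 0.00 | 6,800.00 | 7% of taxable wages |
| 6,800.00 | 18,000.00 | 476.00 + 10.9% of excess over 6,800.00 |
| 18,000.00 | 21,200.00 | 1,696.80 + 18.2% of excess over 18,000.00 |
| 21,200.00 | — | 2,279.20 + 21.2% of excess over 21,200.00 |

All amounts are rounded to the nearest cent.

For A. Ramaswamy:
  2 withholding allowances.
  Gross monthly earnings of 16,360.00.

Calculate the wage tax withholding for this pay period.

1,404.68

Wage Tax: taxable = 16,360.00 − 2×520.00 = 15,320.00
  476.00 + 10.9% × (15,320.00 − 6,800.00) = 476.00 + 10.9% × 8,520.00 = 1,404.68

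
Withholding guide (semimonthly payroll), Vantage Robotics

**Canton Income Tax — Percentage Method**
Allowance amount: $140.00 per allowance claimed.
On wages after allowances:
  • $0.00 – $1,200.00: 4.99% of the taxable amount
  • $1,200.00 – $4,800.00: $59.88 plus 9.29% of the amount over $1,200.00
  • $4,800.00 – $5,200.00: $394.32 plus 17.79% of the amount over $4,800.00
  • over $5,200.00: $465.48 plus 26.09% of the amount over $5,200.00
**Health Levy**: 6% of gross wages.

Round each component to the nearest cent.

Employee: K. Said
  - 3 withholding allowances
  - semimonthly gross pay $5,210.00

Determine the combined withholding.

$705.99

Canton Income Tax: taxable = $5,210.00 − 3×$140.00 = $4,790.00
  $59.88 + 9.29% × ($4,790.00 − $1,200.00) = $59.88 + 9.29% × $3,590.00 = $393.39
Health Levy: 6% × $5,210.00 = $312.60
Total: $393.39 + $312.60 = $705.99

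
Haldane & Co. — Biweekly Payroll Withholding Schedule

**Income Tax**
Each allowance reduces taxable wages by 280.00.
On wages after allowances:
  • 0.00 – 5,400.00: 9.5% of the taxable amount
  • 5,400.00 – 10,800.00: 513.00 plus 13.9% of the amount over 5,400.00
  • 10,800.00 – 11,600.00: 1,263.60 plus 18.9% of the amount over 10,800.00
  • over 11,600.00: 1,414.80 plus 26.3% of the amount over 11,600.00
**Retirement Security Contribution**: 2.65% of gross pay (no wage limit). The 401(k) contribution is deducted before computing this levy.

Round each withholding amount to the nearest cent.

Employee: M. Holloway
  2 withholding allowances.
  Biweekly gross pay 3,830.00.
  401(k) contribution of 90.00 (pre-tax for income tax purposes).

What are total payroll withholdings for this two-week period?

Income Tax: taxable = 3,830.00 − 90.00 − 2×280.00 = 3,180.00
  9.5% × 3,180.00 = 302.10
Retirement Security Contribution: 2.65% × 3,740.00 = 99.11
Total: 302.10 + 99.11 = 401.21

401.21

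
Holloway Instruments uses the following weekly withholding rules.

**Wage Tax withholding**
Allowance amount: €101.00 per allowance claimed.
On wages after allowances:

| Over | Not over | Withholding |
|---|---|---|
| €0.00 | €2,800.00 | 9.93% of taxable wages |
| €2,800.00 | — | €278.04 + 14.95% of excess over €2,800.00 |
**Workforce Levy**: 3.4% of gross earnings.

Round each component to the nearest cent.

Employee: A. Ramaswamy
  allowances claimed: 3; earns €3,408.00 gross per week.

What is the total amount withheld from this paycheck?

€439.51

Wage Tax: taxable = €3,408.00 − 3×€101.00 = €3,105.00
  €278.04 + 14.95% × (€3,105.00 − €2,800.00) = €278.04 + 14.95% × €305.00 = €323.64
Workforce Levy: 3.4% × €3,408.00 = €115.87
Total: €323.64 + €115.87 = €439.51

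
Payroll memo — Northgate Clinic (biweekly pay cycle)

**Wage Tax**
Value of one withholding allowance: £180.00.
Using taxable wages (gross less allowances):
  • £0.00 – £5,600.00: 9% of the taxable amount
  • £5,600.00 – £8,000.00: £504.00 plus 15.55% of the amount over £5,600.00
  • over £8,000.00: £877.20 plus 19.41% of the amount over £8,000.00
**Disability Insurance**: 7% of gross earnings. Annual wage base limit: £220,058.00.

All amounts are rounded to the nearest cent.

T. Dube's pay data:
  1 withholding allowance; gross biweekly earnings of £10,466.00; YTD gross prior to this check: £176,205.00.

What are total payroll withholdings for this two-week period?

Wage Tax: taxable = £10,466.00 − 1×£180.00 = £10,286.00
  £877.20 + 19.41% × (£10,286.00 − £8,000.00) = £877.20 + 19.41% × £2,286.00 = £1,320.91
Disability Insurance: 7% × £10,466.00 = £732.62
Total: £1,320.91 + £732.62 = £2,053.53

£2,053.53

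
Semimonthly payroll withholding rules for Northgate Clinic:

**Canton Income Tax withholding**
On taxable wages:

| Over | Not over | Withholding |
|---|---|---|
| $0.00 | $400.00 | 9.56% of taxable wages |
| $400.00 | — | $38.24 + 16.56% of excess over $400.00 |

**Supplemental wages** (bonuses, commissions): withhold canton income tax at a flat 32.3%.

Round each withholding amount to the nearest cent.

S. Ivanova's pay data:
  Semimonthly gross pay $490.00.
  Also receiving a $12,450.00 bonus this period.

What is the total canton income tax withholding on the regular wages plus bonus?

Canton Income Tax: taxable = $490.00
  $38.24 + 16.56% × ($490.00 − $400.00) = $38.24 + 16.56% × $90.00 = $53.14
Supplemental (32.3% flat on bonus): 32.3% × $12,450.00 = $4,021.35
Total canton income tax: $53.14 + $4,021.35 = $4,074.49

$4,074.49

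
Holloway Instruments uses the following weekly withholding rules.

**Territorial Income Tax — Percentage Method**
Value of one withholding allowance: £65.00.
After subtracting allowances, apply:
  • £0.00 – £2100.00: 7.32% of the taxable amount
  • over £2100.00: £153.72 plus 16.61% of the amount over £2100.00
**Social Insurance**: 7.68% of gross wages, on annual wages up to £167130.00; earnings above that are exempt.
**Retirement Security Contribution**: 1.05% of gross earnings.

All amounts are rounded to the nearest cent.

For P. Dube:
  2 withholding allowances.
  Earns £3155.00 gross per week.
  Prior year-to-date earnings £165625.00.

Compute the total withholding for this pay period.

Territorial Income Tax: taxable = £3155.00 − 2×£65.00 = £3025.00
  £153.72 + 16.61% × (£3025.00 − £2100.00) = £153.72 + 16.61% × £925.00 = £307.36
Social Insurance: cap £167130.00 − YTD £165625.00 = £1505.00 subject; 7.68% × £1505.00 = £115.58
Retirement Security Contribution: 1.05% × £3155.00 = £33.13
Total: £307.36 + £115.58 + £33.13 = £456.07

£456.07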